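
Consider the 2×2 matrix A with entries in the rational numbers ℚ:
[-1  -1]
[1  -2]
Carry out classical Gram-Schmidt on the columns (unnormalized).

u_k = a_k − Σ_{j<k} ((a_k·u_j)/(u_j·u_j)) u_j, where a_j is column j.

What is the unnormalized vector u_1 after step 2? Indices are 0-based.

Step 1: u_0 = a_0 = (-1, 1).
Step 2: u_1 = a_1 − (-1/2)·u_0 = (-3/2, -3/2).

u_1 = (-3/2, -3/2)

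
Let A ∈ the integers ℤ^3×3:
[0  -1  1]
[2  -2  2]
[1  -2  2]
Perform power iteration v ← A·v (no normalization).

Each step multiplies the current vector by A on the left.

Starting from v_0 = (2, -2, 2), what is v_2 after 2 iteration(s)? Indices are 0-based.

v_0 = (2, -2, 2).
v_1 = A·v_0 = (4, 12, 10).
v_2 = A·v_1 = (-2, 4, 0).

v_2 = (-2, 4, 0)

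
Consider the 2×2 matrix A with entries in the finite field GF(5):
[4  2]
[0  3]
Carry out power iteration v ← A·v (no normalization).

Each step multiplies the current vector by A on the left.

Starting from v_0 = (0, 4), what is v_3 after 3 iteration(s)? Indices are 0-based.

v_0 = (0, 4).
v_1 = A·v_0 = (3, 2).
v_2 = A·v_1 = (1, 1).
v_3 = A·v_2 = (1, 3).

v_3 = (1, 3)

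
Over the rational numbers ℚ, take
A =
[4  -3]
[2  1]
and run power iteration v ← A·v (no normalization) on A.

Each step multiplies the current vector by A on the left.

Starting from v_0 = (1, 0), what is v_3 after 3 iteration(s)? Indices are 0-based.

v_0 = (1, 0).
v_1 = A·v_0 = (4, 2).
v_2 = A·v_1 = (10, 10).
v_3 = A·v_2 = (10, 30).

v_3 = (10, 30)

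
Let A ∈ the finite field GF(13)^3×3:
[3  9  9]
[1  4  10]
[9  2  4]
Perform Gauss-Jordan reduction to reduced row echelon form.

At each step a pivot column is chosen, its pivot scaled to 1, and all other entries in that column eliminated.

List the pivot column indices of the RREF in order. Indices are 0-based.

pivot columns: 0, 1, 2

pivot(0,0)=3: scale R0 → (1, 3, 3)
  clear (1,0): R1 −= (1)R0 → (0, 1, 7)
  clear (2,0): R2 −= (9)R0 → (0, 1, 3)
pivot(1,1)=1: scale R1 → (0, 1, 7)
  clear (0,1): R0 −= (3)R1 → (1, 0, 8)
  clear (2,1): R2 −= (1)R1 → (0, 0, 9)
pivot(2,2)=9: scale R2 → (0, 0, 1)
  clear (0,2): R0 −= (8)R2 → (1, 0, 0)
  clear (1,2): R1 −= (7)R2 → (0, 1, 0)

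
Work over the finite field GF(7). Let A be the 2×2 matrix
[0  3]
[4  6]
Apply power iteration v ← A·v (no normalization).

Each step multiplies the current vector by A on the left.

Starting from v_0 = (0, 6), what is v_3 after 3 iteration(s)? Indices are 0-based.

v_0 = (0, 6).
v_1 = A·v_0 = (4, 1).
v_2 = A·v_1 = (3, 1).
v_3 = A·v_2 = (3, 4).

v_3 = (3, 4)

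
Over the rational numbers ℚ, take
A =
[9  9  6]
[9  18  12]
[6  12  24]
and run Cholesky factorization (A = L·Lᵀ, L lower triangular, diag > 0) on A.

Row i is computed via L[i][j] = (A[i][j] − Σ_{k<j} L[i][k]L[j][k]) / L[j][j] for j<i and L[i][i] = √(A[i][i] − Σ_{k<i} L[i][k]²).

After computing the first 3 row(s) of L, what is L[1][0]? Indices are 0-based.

Step 1: L[0][0] = √(9) = 3.
  L[1][0] = (9) / L[0][0] = 3.
Step 2: L[1][1] = √(9) = 3.
  L[2][0] = (6) / L[0][0] = 2.
  L[2][1] = (6) / L[1][1] = 2.
Step 3: L[2][2] = √(16) = 4.

L[1][0] = 3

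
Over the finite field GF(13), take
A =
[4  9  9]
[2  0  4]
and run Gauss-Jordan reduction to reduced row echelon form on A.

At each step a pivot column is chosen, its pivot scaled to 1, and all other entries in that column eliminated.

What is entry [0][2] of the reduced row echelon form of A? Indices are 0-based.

[1] R0 /= 4  ⇒  (1, 12, 12)
     R1 -= 2·R0  ⇒  (0, 2, 6)
[2] R1 /= 2  ⇒  (0, 1, 3)
     R0 -= 12·R1  ⇒  (1, 0, 2)

M[0][2] = 2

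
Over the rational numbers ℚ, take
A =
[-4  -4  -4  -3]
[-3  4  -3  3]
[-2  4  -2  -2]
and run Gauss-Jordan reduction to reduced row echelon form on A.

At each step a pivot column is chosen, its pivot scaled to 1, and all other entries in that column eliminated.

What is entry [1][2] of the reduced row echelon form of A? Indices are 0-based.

step 1: normalize row 0 (÷-4) = (1, 1, 1, 3/4)
  row 1: subtract -3×row0 = (0, 7, 0, 21/4)
  row 2: subtract -2×row0 = (0, 6, 0, -1/2)
step 2: normalize row 1 (÷7) = (0, 1, 0, 3/4)
  row 0: subtract 1×row1 = (1, 0, 1, 0)
  row 2: subtract 6×row1 = (0, 0, 0, -5)
skip col 2 (zero from row 2)
step 3: normalize row 2 (÷-5) = (0, 0, 0, 1)
  row 1: subtract 3/4×row2 = (0, 1, 0, 0)

M[1][2] = 0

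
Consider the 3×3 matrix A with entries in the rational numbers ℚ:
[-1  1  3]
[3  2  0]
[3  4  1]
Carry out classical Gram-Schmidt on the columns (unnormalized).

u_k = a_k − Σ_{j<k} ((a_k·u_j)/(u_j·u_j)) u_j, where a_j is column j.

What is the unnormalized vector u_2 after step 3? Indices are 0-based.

u_2 = (39/55, 91/110, -13/22)

Step 1: u_0 = a_0 = (-1, 3, 3).
Step 2: u_1 = a_1 − (17/19)·u_0 = (36/19, -13/19, 25/19).
Step 3: u_2 = a_2 − (0)·u_0 − (133/110)·u_1 = (39/55, 91/110, -13/22).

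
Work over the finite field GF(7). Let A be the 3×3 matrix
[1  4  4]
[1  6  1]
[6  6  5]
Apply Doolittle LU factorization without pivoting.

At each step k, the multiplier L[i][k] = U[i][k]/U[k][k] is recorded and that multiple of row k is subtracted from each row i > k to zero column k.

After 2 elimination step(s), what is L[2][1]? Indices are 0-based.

Step 1: pivot at (0,0) is 1.
  row1 ← row1 − (1)·row0  ⇒  L[1][0]=1, U row1=(0, 2, 4)
  row2 ← row2 − (6)·row0  ⇒  L[2][0]=6, U row2=(0, 3, 2)
Step 2: pivot at (1,1) is 2.
  row2 ← row2 − (5)·row1  ⇒  L[2][1]=5, U row2=(0, 0, 3)

L[2][1] = 5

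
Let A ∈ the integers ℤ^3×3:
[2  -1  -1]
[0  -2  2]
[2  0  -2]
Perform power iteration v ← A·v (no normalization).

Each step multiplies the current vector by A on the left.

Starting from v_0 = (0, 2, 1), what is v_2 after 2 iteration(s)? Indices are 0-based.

v_0 = (0, 2, 1).
v_1 = A·v_0 = (-3, -2, -2).
v_2 = A·v_1 = (-2, 0, -2).

v_2 = (-2, 0, -2)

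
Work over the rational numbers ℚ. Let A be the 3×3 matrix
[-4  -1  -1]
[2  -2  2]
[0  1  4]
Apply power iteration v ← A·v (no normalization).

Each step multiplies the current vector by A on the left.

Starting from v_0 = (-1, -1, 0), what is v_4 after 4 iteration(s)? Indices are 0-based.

v_4 = (-218, 252, -94)

v_0 = (-1, -1, 0).
v_1 = A·v_0 = (5, 0, -1).
v_2 = A·v_1 = (-19, 8, -4).
v_3 = A·v_2 = (72, -62, -8).
v_4 = A·v_3 = (-218, 252, -94).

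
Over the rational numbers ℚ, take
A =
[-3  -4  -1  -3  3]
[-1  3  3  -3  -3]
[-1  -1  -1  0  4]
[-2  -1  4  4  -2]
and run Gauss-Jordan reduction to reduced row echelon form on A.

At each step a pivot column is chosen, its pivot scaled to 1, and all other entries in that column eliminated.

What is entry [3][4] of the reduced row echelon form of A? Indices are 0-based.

step 1: normalize row 0 (÷-3) = (1, 4/3, 1/3, 1, -1)
  row 1: subtract -1×row0 = (0, 13/3, 10/3, -2, -4)
  row 2: subtract -1×row0 = (0, 1/3, -2/3, 1, 3)
  row 3: subtract -2×row0 = (0, 5/3, 14/3, 6, -4)
step 2: normalize row 1 (÷13/3) = (0, 1, 10/13, -6/13, -12/13)
  row 0: subtract 4/3×row1 = (1, 0, -9/13, 21/13, 3/13)
  row 2: subtract 1/3×row1 = (0, 0, -12/13, 15/13, 43/13)
  row 3: subtract 5/3×row1 = (0, 0, 44/13, 88/13, -32/13)
step 3: normalize row 2 (÷-12/13) = (0, 0, 1, -5/4, -43/12)
  row 0: subtract -9/13×row2 = (1, 0, 0, 3/4, -9/4)
  row 1: subtract 10/13×row2 = (0, 1, 0, 1/2, 11/6)
  row 3: subtract 44/13×row2 = (0, 0, 0, 11, 29/3)
step 4: normalize row 3 (÷11) = (0, 0, 0, 1, 29/33)
  row 0: subtract 3/4×row3 = (1, 0, 0, 0, -32/11)
  row 1: subtract 1/2×row3 = (0, 1, 0, 0, 46/33)
  row 2: subtract -5/4×row3 = (0, 0, 1, 0, -82/33)

M[3][4] = 29/33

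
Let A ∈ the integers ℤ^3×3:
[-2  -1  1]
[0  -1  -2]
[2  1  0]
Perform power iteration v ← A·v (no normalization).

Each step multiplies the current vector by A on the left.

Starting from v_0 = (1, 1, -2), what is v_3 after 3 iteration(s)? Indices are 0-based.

v_3 = (-18, 23, 11)

v_0 = (1, 1, -2).
v_1 = A·v_0 = (-5, 3, 3).
v_2 = A·v_1 = (10, -9, -7).
v_3 = A·v_2 = (-18, 23, 11).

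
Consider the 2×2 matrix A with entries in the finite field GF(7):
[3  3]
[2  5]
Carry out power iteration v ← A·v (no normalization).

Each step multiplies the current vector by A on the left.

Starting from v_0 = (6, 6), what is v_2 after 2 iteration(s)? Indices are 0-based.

v_2 = (3, 2)

v_0 = (6, 6).
v_1 = A·v_0 = (1, 0).
v_2 = A·v_1 = (3, 2).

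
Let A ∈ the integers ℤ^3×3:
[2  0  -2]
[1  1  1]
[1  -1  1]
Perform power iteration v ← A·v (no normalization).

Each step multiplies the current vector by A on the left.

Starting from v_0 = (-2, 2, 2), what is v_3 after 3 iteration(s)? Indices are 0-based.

v_3 = (0, -32, -16)

v_0 = (-2, 2, 2).
v_1 = A·v_0 = (-8, 2, -2).
v_2 = A·v_1 = (-12, -8, -12).
v_3 = A·v_2 = (0, -32, -16).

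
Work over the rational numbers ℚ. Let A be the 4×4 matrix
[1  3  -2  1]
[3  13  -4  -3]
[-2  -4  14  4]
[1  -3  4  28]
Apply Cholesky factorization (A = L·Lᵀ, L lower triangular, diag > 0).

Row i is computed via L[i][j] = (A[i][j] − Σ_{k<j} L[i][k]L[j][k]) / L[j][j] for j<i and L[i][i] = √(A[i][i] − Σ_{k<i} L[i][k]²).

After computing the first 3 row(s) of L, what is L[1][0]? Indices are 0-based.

Step 1: L[0][0] = √(1) = 1.
  L[1][0] = (3) / L[0][0] = 3.
Step 2: L[1][1] = √(4) = 2.
  L[2][0] = (-2) / L[0][0] = -2.
  L[2][1] = (2) / L[1][1] = 1.
Step 3: L[2][2] = √(9) = 3.

L[1][0] = 3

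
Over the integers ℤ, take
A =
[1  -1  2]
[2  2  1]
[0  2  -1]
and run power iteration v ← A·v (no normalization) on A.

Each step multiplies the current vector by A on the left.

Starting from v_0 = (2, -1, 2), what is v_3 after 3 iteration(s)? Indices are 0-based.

v_0 = (2, -1, 2).
v_1 = A·v_0 = (7, 4, -4).
v_2 = A·v_1 = (-5, 18, 12).
v_3 = A·v_2 = (1, 38, 24).

v_3 = (1, 38, 24)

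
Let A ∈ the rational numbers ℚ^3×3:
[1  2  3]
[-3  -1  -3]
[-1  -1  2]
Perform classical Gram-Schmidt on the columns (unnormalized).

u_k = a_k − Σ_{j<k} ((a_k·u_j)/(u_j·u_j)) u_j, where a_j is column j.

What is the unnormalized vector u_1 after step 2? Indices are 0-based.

Step 1: u_0 = a_0 = (1, -3, -1).
Step 2: u_1 = a_1 − (6/11)·u_0 = (16/11, 7/11, -5/11).

u_1 = (16/11, 7/11, -5/11)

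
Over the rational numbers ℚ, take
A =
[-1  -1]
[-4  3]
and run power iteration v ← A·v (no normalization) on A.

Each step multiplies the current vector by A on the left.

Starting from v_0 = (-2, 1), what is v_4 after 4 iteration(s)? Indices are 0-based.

v_4 = (-118, 473)

v_0 = (-2, 1).
v_1 = A·v_0 = (1, 11).
v_2 = A·v_1 = (-12, 29).
v_3 = A·v_2 = (-17, 135).
v_4 = A·v_3 = (-118, 473).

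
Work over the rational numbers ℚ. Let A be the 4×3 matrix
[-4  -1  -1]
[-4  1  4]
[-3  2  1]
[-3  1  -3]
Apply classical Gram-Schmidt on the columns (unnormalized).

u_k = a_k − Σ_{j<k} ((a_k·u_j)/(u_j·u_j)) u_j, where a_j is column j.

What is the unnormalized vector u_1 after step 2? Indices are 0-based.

Step 1: u_0 = a_0 = (-4, -4, -3, -3).
Step 2: u_1 = a_1 − (-9/50)·u_0 = (-43/25, 7/25, 73/50, 23/50).

u_1 = (-43/25, 7/25, 73/50, 23/50)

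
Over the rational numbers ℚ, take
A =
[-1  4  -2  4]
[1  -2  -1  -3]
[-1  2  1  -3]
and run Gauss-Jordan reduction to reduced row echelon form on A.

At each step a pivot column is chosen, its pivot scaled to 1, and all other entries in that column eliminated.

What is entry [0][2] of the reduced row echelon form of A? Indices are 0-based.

[1] R0 /= -1  ⇒  (1, -4, 2, -4)
     R1 -= 1·R0  ⇒  (0, 2, -3, 1)
     R2 -= -1·R0  ⇒  (0, -2, 3, -7)
[2] R1 /= 2  ⇒  (0, 1, -3/2, 1/2)
     R0 -= -4·R1  ⇒  (1, 0, -4, -2)
     R2 -= -2·R1  ⇒  (0, 0, 0, -6)
column 2 empty below row 2
[3] R2 /= -6  ⇒  (0, 0, 0, 1)
     R0 -= -2·R2  ⇒  (1, 0, -4, 0)
     R1 -= 1/2·R2  ⇒  (0, 1, -3/2, 0)

M[0][2] = -4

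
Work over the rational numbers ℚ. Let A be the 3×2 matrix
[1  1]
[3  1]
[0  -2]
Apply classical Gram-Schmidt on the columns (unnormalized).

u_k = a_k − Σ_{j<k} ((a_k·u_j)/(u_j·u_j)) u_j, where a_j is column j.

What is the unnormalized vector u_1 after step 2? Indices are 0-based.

Step 1: u_0 = a_0 = (1, 3, 0).
Step 2: u_1 = a_1 − (2/5)·u_0 = (3/5, -1/5, -2).

u_1 = (3/5, -1/5, -2)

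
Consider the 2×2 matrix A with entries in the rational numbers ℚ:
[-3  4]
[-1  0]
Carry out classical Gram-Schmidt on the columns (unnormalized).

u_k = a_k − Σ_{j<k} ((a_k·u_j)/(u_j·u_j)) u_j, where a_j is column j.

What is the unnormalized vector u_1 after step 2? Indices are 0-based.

Step 1: u_0 = a_0 = (-3, -1).
Step 2: u_1 = a_1 − (-6/5)·u_0 = (2/5, -6/5).

u_1 = (2/5, -6/5)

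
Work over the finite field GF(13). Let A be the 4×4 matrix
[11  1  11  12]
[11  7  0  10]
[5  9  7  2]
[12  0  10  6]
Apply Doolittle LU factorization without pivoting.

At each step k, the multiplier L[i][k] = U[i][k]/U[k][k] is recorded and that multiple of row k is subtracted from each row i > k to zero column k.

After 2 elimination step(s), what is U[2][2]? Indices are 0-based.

[col 0] pivot 11
  R1 -= 1*R0 → (0, 6, 2, 11)  (L[1][0] := 1)
  R2 -= 4*R0 → (0, 5, 2, 6)  (L[2][0] := 4)
  R3 -= 7*R0 → (0, 6, 11, 0)  (L[3][0] := 7)
[col 1] pivot 6
  R2 -= 3*R1 → (0, 0, 9, 12)  (L[2][1] := 3)
  R3 -= 1*R1 → (0, 0, 9, 2)  (L[3][1] := 1)

U[2][2] = 9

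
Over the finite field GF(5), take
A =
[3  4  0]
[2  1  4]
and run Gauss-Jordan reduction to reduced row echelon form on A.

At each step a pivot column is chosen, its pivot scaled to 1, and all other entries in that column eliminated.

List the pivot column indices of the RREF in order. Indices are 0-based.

[1] R0 /= 3  ⇒  (1, 3, 0)
     R1 -= 2·R0  ⇒  (0, 0, 4)
column 1 empty below row 1
[2] R1 /= 4  ⇒  (0, 0, 1)

pivot columns: 0, 2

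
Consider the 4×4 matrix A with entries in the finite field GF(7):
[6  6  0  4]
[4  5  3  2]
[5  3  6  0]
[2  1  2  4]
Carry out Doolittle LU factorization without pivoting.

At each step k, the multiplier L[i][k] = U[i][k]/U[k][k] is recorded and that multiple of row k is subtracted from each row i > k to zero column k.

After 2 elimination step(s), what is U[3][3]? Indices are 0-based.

[col 0] pivot 6
  R1 -= 3*R0 → (0, 1, 3, 4)  (L[1][0] := 3)
  R2 -= 2*R0 → (0, 5, 6, 6)  (L[2][0] := 2)
  R3 -= 5*R0 → (0, 6, 2, 5)  (L[3][0] := 5)
[col 1] pivot 1
  R2 -= 5*R1 → (0, 0, 5, 0)  (L[2][1] := 5)
  R3 -= 6*R1 → (0, 0, 5, 2)  (L[3][1] := 6)

U[3][3] = 2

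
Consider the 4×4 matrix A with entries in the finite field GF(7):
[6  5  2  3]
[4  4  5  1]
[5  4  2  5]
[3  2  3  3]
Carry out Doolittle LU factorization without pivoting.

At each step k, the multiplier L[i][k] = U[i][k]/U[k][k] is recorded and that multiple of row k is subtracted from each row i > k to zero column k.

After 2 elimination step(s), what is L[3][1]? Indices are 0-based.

k=0: U[0][0]=6
  eliminate (1,0): mult=3, new row 1: (0, 3, 6, 6); set L[1][0]=3
  eliminate (2,0): mult=2, new row 2: (0, 1, 5, 6); set L[2][0]=2
  eliminate (3,0): mult=4, new row 3: (0, 3, 2, 5); set L[3][0]=4
k=1: U[1][1]=3
  eliminate (2,1): mult=5, new row 2: (0, 0, 3, 4); set L[2][1]=5
  eliminate (3,1): mult=1, new row 3: (0, 0, 3, 6); set L[3][1]=1

L[3][1] = 1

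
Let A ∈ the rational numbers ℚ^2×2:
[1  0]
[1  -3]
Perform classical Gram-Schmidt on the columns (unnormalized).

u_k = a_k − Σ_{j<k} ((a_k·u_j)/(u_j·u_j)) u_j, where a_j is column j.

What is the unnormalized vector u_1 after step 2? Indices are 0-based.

u_1 = (3/2, -3/2)

Step 1: u_0 = a_0 = (1, 1).
Step 2: u_1 = a_1 − (-3/2)·u_0 = (3/2, -3/2).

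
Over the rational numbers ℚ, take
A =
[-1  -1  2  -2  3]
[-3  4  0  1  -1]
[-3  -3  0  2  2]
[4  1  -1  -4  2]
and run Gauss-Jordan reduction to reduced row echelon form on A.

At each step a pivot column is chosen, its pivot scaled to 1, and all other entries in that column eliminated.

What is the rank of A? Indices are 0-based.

pivot(0,0)=-1: scale R0 → (1, 1, -2, 2, -3)
  clear (1,0): R1 −= (-3)R0 → (0, 7, -6, 7, -10)
  clear (2,0): R2 −= (-3)R0 → (0, 0, -6, 8, -7)
  clear (3,0): R3 −= (4)R0 → (0, -3, 7, -12, 14)
pivot(1,1)=7: scale R1 → (0, 1, -6/7, 1, -10/7)
  clear (0,1): R0 −= (1)R1 → (1, 0, -8/7, 1, -11/7)
  clear (3,1): R3 −= (-3)R1 → (0, 0, 31/7, -9, 68/7)
pivot(2,2)=-6: scale R2 → (0, 0, 1, -4/3, 7/6)
  clear (0,2): R0 −= (-8/7)R2 → (1, 0, 0, -11/21, -5/21)
  clear (1,2): R1 −= (-6/7)R2 → (0, 1, 0, -1/7, -3/7)
  clear (3,2): R3 −= (31/7)R2 → (0, 0, 0, -65/21, 191/42)
pivot(3,3)=-65/21: scale R3 → (0, 0, 0, 1, -191/130)
  clear (0,3): R0 −= (-11/21)R3 → (1, 0, 0, 0, -131/130)
  clear (1,3): R1 −= (-1/7)R3 → (0, 1, 0, 0, -83/130)
  clear (2,3): R2 −= (-4/3)R3 → (0, 0, 1, 0, -103/130)

rank = 4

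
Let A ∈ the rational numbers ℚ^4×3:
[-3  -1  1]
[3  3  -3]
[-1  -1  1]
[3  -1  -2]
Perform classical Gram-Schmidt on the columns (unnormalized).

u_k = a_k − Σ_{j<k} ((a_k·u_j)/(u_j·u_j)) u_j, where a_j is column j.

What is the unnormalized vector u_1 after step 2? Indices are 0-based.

Step 1: u_0 = a_0 = (-3, 3, -1, 3).
Step 2: u_1 = a_1 − (5/14)·u_0 = (1/14, 27/14, -9/14, -29/14).

u_1 = (1/14, 27/14, -9/14, -29/14)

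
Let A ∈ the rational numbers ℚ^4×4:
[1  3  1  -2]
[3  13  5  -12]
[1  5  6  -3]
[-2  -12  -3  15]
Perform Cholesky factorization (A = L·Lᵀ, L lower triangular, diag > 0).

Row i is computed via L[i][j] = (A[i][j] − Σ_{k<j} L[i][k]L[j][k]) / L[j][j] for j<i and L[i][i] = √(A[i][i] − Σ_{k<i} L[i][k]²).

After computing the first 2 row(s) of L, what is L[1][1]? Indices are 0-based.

L[1][1] = 2

Step 1: L[0][0] = √(1) = 1.
  L[1][0] = (3) / L[0][0] = 3.
Step 2: L[1][1] = √(4) = 2.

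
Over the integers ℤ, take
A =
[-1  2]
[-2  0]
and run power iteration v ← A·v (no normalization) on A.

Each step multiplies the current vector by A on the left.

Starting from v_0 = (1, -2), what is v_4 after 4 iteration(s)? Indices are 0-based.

v_0 = (1, -2).
v_1 = A·v_0 = (-5, -2).
v_2 = A·v_1 = (1, 10).
v_3 = A·v_2 = (19, -2).
v_4 = A·v_3 = (-23, -38).

v_4 = (-23, -38)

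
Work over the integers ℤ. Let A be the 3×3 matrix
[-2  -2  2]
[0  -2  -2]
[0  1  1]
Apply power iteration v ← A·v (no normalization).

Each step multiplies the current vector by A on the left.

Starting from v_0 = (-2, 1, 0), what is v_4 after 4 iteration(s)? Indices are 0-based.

v_4 = (26, 2, -1)

v_0 = (-2, 1, 0).
v_1 = A·v_0 = (2, -2, 1).
v_2 = A·v_1 = (2, 2, -1).
v_3 = A·v_2 = (-10, -2, 1).
v_4 = A·v_3 = (26, 2, -1).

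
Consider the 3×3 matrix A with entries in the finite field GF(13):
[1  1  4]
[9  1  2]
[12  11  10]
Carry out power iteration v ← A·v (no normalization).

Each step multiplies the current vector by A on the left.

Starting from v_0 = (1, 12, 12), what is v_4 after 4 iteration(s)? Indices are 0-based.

v_0 = (1, 12, 12).
v_1 = A·v_0 = (9, 6, 4).
v_2 = A·v_1 = (5, 4, 6).
v_3 = A·v_2 = (7, 9, 8).
v_4 = A·v_3 = (9, 10, 3).

v_4 = (9, 10, 3)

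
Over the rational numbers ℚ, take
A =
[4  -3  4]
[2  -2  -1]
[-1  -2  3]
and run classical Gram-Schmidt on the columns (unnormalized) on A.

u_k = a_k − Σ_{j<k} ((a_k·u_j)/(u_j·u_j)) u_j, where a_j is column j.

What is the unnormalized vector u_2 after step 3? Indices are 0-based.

Step 1: u_0 = a_0 = (4, 2, -1).
Step 2: u_1 = a_1 − (-2/3)·u_0 = (-1/3, -2/3, -8/3).
Step 3: u_2 = a_2 − (11/21)·u_0 − (-26/23)·u_1 = (246/161, -451/161, 82/161).

u_2 = (246/161, -451/161, 82/161)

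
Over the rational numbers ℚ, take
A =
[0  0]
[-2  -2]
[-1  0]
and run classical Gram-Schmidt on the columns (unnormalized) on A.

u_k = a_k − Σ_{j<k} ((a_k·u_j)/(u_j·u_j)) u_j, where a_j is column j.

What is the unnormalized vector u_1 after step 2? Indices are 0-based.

Step 1: u_0 = a_0 = (0, -2, -1).
Step 2: u_1 = a_1 − (4/5)·u_0 = (0, -2/5, 4/5).

u_1 = (0, -2/5, 4/5)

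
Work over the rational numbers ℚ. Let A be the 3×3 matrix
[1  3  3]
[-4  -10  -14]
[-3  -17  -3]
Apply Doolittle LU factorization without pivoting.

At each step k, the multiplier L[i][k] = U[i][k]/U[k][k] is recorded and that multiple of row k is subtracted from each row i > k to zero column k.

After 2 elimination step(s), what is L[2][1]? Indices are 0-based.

Step 1: pivot at (0,0) is 1.
  row1 ← row1 − (-4)·row0  ⇒  L[1][0]=-4, U row1=(0, 2, -2)
  row2 ← row2 − (-3)·row0  ⇒  L[2][0]=-3, U row2=(0, -8, 6)
Step 2: pivot at (1,1) is 2.
  row2 ← row2 − (-4)·row1  ⇒  L[2][1]=-4, U row2=(0, 0, -2)

L[2][1] = -4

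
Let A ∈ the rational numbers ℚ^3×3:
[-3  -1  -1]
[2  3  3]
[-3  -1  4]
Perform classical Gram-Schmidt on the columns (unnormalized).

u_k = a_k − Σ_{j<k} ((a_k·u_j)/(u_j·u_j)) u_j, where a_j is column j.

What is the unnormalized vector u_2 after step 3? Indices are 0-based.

u_2 = (-5/2, 0, 5/2)

Step 1: u_0 = a_0 = (-3, 2, -3).
Step 2: u_1 = a_1 − (6/11)·u_0 = (7/11, 21/11, 7/11).
Step 3: u_2 = a_2 − (-3/22)·u_0 − (12/7)·u_1 = (-5/2, 0, 5/2).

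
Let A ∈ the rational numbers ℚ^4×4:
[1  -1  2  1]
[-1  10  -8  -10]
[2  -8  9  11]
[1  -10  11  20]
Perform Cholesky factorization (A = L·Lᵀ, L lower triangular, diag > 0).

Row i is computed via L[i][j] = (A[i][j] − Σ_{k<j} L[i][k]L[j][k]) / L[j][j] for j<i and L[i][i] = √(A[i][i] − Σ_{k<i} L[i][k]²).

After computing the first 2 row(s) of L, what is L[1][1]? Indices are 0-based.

Step 1: L[0][0] = √(1) = 1.
  L[1][0] = (-1) / L[0][0] = -1.
Step 2: L[1][1] = √(9) = 3.

L[1][1] = 3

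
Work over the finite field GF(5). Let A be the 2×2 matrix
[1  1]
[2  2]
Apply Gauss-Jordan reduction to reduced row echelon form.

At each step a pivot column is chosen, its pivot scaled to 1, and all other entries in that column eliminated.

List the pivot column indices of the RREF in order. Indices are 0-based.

[1] R0 /= 1  ⇒  (1, 1)
     R1 -= 2·R0  ⇒  (0, 0)
column 1 empty below row 1

pivot columns: 0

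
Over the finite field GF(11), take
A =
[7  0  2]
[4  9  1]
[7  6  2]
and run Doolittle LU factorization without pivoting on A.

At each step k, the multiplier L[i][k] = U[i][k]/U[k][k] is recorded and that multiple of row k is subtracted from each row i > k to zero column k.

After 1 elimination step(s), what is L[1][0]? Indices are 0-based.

L[1][0] = 10

k=0: U[0][0]=7
  eliminate (1,0): mult=10, new row 1: (0, 9, 3); set L[1][0]=10
  eliminate (2,0): mult=1, new row 2: (0, 6, 0); set L[2][0]=1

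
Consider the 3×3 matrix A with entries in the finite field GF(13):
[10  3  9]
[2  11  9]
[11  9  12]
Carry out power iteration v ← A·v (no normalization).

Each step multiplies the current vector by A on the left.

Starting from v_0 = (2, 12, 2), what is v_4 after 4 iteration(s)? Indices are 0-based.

v_0 = (2, 12, 2).
v_1 = A·v_0 = (9, 11, 11).
v_2 = A·v_1 = (1, 4, 5).
v_3 = A·v_2 = (2, 0, 3).
v_4 = A·v_3 = (8, 5, 6).

v_4 = (8, 5, 6)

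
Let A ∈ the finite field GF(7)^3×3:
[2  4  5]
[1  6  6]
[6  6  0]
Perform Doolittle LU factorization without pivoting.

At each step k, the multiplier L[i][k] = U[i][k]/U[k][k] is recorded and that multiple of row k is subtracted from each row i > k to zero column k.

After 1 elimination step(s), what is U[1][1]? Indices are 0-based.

Step 1: pivot at (0,0) is 2.
  row1 ← row1 − (4)·row0  ⇒  L[1][0]=4, U row1=(0, 4, 0)
  row2 ← row2 − (3)·row0  ⇒  L[2][0]=3, U row2=(0, 1, 6)

U[1][1] = 4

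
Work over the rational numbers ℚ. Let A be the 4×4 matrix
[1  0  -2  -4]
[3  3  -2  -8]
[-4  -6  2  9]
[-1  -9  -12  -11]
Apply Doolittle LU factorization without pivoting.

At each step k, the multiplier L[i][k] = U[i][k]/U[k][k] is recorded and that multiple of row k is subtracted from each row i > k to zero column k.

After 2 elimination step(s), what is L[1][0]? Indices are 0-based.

k=0: U[0][0]=1
  eliminate (1,0): mult=3, new row 1: (0, 3, 4, 4); set L[1][0]=3
  eliminate (2,0): mult=-4, new row 2: (0, -6, -6, -7); set L[2][0]=-4
  eliminate (3,0): mult=-1, new row 3: (0, -9, -14, -15); set L[3][0]=-1
k=1: U[1][1]=3
  eliminate (2,1): mult=-2, new row 2: (0, 0, 2, 1); set L[2][1]=-2
  eliminate (3,1): mult=-3, new row 3: (0, 0, -2, -3); set L[3][1]=-3

L[1][0] = 3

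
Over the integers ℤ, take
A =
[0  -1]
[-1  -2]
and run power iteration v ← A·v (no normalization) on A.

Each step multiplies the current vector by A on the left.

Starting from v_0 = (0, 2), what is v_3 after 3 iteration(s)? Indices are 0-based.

v_3 = (-10, -24)

v_0 = (0, 2).
v_1 = A·v_0 = (-2, -4).
v_2 = A·v_1 = (4, 10).
v_3 = A·v_2 = (-10, -24).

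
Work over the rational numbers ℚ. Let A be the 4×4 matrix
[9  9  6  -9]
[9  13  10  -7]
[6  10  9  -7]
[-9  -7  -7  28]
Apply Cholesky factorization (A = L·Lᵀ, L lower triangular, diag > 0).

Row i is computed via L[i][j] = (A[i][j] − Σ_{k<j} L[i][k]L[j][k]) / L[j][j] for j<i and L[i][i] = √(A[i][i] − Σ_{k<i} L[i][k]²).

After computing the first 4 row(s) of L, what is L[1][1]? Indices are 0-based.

Step 1: L[0][0] = √(9) = 3.
  L[1][0] = (9) / L[0][0] = 3.
Step 2: L[1][1] = √(4) = 2.
  L[2][0] = (6) / L[0][0] = 2.
  L[2][1] = (4) / L[1][1] = 2.
Step 3: L[2][2] = √(1) = 1.
  L[3][0] = (-9) / L[0][0] = -3.
  L[3][1] = (2) / L[1][1] = 1.
  L[3][2] = (-3) / L[2][2] = -3.
Step 4: L[3][3] = √(9) = 3.

L[1][1] = 2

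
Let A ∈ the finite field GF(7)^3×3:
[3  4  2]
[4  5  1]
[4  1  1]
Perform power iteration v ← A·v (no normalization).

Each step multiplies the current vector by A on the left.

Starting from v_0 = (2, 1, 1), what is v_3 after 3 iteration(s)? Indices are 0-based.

v_3 = (5, 5, 4)

v_0 = (2, 1, 1).
v_1 = A·v_0 = (5, 0, 3).
v_2 = A·v_1 = (0, 2, 2).
v_3 = A·v_2 = (5, 5, 4).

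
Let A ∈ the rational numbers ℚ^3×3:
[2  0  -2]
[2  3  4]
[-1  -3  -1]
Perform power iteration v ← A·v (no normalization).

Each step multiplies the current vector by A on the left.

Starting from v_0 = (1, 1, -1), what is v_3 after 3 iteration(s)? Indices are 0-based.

v_0 = (1, 1, -1).
v_1 = A·v_0 = (4, 1, -3).
v_2 = A·v_1 = (14, -1, -4).
v_3 = A·v_2 = (36, 9, -7).

v_3 = (36, 9, -7)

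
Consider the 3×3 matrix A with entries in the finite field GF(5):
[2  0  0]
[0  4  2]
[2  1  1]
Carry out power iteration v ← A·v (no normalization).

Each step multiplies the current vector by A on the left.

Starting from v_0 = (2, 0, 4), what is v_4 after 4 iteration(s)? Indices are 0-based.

v_4 = (2, 1, 0)

v_0 = (2, 0, 4).
v_1 = A·v_0 = (4, 3, 3).
v_2 = A·v_1 = (3, 3, 4).
v_3 = A·v_2 = (1, 0, 3).
v_4 = A·v_3 = (2, 1, 0).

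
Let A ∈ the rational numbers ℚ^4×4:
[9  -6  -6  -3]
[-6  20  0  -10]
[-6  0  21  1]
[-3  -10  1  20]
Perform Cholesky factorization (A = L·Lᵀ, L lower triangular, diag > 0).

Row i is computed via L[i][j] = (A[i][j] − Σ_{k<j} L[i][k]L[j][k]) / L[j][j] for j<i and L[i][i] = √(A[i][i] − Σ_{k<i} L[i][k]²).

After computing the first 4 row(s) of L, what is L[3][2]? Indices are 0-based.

L[3][2] = -1

Step 1: L[0][0] = √(9) = 3.
  L[1][0] = (-6) / L[0][0] = -2.
Step 2: L[1][1] = √(16) = 4.
  L[2][0] = (-6) / L[0][0] = -2.
  L[2][1] = (-4) / L[1][1] = -1.
Step 3: L[2][2] = √(16) = 4.
  L[3][0] = (-3) / L[0][0] = -1.
  L[3][1] = (-12) / L[1][1] = -3.
  L[3][2] = (-4) / L[2][2] = -1.
Step 4: L[3][3] = √(9) = 3.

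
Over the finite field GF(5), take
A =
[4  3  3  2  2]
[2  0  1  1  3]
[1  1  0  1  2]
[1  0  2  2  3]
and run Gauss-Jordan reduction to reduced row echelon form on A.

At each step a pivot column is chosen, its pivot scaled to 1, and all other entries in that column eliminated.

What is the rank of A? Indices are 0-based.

[1] R0 /= 4  ⇒  (1, 2, 2, 3, 3)
     R1 -= 2·R0  ⇒  (0, 1, 2, 0, 2)
     R2 -= 1·R0  ⇒  (0, 4, 3, 3, 4)
     R3 -= 1·R0  ⇒  (0, 3, 0, 4, 0)
[2] R1 /= 1  ⇒  (0, 1, 2, 0, 2)
     R0 -= 2·R1  ⇒  (1, 0, 3, 3, 4)
     R2 -= 4·R1  ⇒  (0, 0, 0, 3, 1)
     R3 -= 3·R1  ⇒  (0, 0, 4, 4, 4)
[3] R2 <-> R3
[3] R2 /= 4  ⇒  (0, 0, 1, 1, 1)
     R0 -= 3·R2  ⇒  (1, 0, 0, 0, 1)
     R1 -= 2·R2  ⇒  (0, 1, 0, 3, 0)
[4] R3 /= 3  ⇒  (0, 0, 0, 1, 2)
     R1 -= 3·R3  ⇒  (0, 1, 0, 0, 4)
     R2 -= 1·R3  ⇒  (0, 0, 1, 0, 4)

rank = 4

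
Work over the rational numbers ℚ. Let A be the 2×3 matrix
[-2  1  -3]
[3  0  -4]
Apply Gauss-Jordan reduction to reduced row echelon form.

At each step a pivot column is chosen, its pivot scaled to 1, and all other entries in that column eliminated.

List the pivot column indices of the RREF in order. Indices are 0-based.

pivot columns: 0, 1

[1] R0 /= -2  ⇒  (1, -1/2, 3/2)
     R1 -= 3·R0  ⇒  (0, 3/2, -17/2)
[2] R1 /= 3/2  ⇒  (0, 1, -17/3)
     R0 -= -1/2·R1  ⇒  (1, 0, -4/3)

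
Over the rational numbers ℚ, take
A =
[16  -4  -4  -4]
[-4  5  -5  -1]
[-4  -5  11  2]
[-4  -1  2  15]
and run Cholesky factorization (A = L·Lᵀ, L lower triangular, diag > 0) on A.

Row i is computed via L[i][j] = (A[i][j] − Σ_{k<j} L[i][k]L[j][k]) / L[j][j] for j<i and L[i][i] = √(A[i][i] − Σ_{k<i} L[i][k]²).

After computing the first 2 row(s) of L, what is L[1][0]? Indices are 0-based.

Step 1: L[0][0] = √(16) = 4.
  L[1][0] = (-4) / L[0][0] = -1.
Step 2: L[1][1] = √(4) = 2.

L[1][0] = -1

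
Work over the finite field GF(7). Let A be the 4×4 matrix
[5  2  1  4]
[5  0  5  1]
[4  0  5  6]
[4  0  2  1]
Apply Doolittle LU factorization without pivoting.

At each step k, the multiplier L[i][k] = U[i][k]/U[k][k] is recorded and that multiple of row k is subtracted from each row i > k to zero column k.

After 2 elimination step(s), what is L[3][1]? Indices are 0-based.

L[3][1] = 5

k=0: U[0][0]=5
  eliminate (1,0): mult=1, new row 1: (0, 5, 4, 4); set L[1][0]=1
  eliminate (2,0): mult=5, new row 2: (0, 4, 0, 0); set L[2][0]=5
  eliminate (3,0): mult=5, new row 3: (0, 4, 4, 2); set L[3][0]=5
k=1: U[1][1]=5
  eliminate (2,1): mult=5, new row 2: (0, 0, 1, 1); set L[2][1]=5
  eliminate (3,1): mult=5, new row 3: (0, 0, 5, 3); set L[3][1]=5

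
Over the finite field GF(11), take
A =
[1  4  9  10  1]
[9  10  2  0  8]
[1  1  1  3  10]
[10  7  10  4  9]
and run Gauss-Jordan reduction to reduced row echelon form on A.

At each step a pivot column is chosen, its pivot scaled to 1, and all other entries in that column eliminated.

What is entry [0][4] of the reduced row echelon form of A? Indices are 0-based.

step 1: normalize row 0 (÷1) = (1, 4, 9, 10, 1)
  row 1: subtract 9×row0 = (0, 7, 9, 9, 10)
  row 2: subtract 1×row0 = (0, 8, 3, 4, 9)
  row 3: subtract 10×row0 = (0, 0, 8, 3, 10)
step 2: normalize row 1 (÷7) = (0, 1, 6, 6, 3)
  row 0: subtract 4×row1 = (1, 0, 7, 8, 0)
  row 2: subtract 8×row1 = (0, 0, 10, 0, 7)
step 3: normalize row 2 (÷10) = (0, 0, 1, 0, 4)
  row 0: subtract 7×row2 = (1, 0, 0, 8, 5)
  row 1: subtract 6×row2 = (0, 1, 0, 6, 1)
  row 3: subtract 8×row2 = (0, 0, 0, 3, 0)
step 4: normalize row 3 (÷3) = (0, 0, 0, 1, 0)
  row 0: subtract 8×row3 = (1, 0, 0, 0, 5)
  row 1: subtract 6×row3 = (0, 1, 0, 0, 1)

M[0][4] = 5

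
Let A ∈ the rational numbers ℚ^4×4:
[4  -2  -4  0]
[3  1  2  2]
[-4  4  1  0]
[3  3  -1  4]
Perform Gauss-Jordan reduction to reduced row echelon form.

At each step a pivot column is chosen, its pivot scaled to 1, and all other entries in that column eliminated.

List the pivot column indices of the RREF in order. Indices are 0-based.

pivot columns: 0, 1, 2, 3

pivot(0,0)=4: scale R0 → (1, -1/2, -1, 0)
  clear (1,0): R1 −= (3)R0 → (0, 5/2, 5, 2)
  clear (2,0): R2 −= (-4)R0 → (0, 2, -3, 0)
  clear (3,0): R3 −= (3)R0 → (0, 9/2, 2, 4)
pivot(1,1)=5/2: scale R1 → (0, 1, 2, 4/5)
  clear (0,1): R0 −= (-1/2)R1 → (1, 0, 0, 2/5)
  clear (2,1): R2 −= (2)R1 → (0, 0, -7, -8/5)
  clear (3,1): R3 −= (9/2)R1 → (0, 0, -7, 2/5)
pivot(2,2)=-7: scale R2 → (0, 0, 1, 8/35)
  clear (1,2): R1 −= (2)R2 → (0, 1, 0, 12/35)
  clear (3,2): R3 −= (-7)R2 → (0, 0, 0, 2)
pivot(3,3)=2: scale R3 → (0, 0, 0, 1)
  clear (0,3): R0 −= (2/5)R3 → (1, 0, 0, 0)
  clear (1,3): R1 −= (12/35)R3 → (0, 1, 0, 0)
  clear (2,3): R2 −= (8/35)R3 → (0, 0, 1, 0)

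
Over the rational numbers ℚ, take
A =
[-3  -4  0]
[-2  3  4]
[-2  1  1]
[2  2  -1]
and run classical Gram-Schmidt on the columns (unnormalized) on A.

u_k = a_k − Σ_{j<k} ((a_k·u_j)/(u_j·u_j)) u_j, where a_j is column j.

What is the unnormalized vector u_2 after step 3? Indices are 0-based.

u_2 = (-18/283, 387/566, -657/566, -162/283)

Step 1: u_0 = a_0 = (-3, -2, -2, 2).
Step 2: u_1 = a_1 − (8/21)·u_0 = (-20/7, 79/21, 37/21, 26/21).
Step 3: u_2 = a_2 − (-4/7)·u_0 − (327/566)·u_1 = (-18/283, 387/566, -657/566, -162/283).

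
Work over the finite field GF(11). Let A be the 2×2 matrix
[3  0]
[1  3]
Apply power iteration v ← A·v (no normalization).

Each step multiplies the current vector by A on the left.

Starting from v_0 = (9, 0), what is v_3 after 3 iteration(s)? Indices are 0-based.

v_3 = (1, 1)

v_0 = (9, 0).
v_1 = A·v_0 = (5, 9).
v_2 = A·v_1 = (4, 10).
v_3 = A·v_2 = (1, 1).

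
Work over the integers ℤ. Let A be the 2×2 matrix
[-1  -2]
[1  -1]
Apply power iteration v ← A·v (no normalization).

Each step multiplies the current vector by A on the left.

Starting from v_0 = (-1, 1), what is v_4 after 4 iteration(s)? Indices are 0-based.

v_4 = (-1, -11)

v_0 = (-1, 1).
v_1 = A·v_0 = (-1, -2).
v_2 = A·v_1 = (5, 1).
v_3 = A·v_2 = (-7, 4).
v_4 = A·v_3 = (-1, -11).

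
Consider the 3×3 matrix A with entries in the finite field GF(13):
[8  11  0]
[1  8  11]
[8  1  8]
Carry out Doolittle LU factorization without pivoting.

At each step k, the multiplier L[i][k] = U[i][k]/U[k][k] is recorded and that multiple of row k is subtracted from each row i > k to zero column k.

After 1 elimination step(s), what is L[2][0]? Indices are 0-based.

[col 0] pivot 8
  R1 -= 5*R0 → (0, 5, 11)  (L[1][0] := 5)
  R2 -= 1*R0 → (0, 3, 8)  (L[2][0] := 1)

L[2][0] = 1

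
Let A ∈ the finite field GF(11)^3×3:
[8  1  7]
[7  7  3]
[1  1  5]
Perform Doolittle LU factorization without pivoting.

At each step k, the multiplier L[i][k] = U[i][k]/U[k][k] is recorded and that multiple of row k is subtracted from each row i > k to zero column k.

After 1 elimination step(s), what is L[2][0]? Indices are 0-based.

[col 0] pivot 8
  R1 -= 5*R0 → (0, 2, 1)  (L[1][0] := 5)
  R2 -= 7*R0 → (0, 5, 0)  (L[2][0] := 7)

L[2][0] = 7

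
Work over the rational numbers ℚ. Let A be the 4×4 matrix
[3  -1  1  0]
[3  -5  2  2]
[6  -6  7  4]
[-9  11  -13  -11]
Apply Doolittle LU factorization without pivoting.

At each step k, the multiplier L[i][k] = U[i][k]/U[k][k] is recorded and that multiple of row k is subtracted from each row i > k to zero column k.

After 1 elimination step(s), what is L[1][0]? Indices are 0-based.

L[1][0] = 1

[col 0] pivot 3
  R1 -= 1*R0 → (0, -4, 1, 2)  (L[1][0] := 1)
  R2 -= 2*R0 → (0, -4, 5, 4)  (L[2][0] := 2)
  R3 -= -3*R0 → (0, 8, -10, -11)  (L[3][0] := -3)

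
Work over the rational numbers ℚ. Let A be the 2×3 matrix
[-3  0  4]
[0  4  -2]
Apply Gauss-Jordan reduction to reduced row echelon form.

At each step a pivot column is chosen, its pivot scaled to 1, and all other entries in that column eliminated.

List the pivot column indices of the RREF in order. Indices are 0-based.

[1] R0 /= -3  ⇒  (1, 0, -4/3)
[2] R1 /= 4  ⇒  (0, 1, -1/2)

pivot columns: 0, 1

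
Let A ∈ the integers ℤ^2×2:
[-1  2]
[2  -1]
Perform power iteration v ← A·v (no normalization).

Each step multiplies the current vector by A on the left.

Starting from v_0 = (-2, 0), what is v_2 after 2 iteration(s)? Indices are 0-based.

v_2 = (-10, 8)

v_0 = (-2, 0).
v_1 = A·v_0 = (2, -4).
v_2 = A·v_1 = (-10, 8).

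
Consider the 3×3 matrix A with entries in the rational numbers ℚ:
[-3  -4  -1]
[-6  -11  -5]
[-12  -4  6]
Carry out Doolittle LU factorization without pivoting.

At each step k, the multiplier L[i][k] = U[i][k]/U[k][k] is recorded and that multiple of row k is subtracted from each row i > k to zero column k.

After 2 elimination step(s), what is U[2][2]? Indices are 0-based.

U[2][2] = -2

[col 0] pivot -3
  R1 -= 2*R0 → (0, -3, -3)  (L[1][0] := 2)
  R2 -= 4*R0 → (0, 12, 10)  (L[2][0] := 4)
[col 1] pivot -3
  R2 -= -4*R1 → (0, 0, -2)  (L[2][1] := -4)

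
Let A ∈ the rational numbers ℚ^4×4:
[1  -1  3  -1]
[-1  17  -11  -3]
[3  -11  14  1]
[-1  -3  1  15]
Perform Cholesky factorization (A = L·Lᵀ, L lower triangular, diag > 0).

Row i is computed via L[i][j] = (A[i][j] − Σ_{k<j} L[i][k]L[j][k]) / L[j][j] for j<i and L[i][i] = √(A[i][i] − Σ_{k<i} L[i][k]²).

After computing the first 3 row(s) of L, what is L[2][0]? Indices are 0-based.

Step 1: L[0][0] = √(1) = 1.
  L[1][0] = (-1) / L[0][0] = -1.
Step 2: L[1][1] = √(16) = 4.
  L[2][0] = (3) / L[0][0] = 3.
  L[2][1] = (-8) / L[1][1] = -2.
Step 3: L[2][2] = √(1) = 1.

L[2][0] = 3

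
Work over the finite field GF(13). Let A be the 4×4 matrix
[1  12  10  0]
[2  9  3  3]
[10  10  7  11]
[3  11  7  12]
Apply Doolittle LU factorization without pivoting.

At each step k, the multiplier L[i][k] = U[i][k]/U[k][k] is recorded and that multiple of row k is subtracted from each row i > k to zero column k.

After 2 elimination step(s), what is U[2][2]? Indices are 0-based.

U[2][2] = 10

Step 1: pivot at (0,0) is 1.
  row1 ← row1 − (2)·row0  ⇒  L[1][0]=2, U row1=(0, 11, 9, 3)
  row2 ← row2 − (10)·row0  ⇒  L[2][0]=10, U row2=(0, 7, 11, 11)
  row3 ← row3 − (3)·row0  ⇒  L[3][0]=3, U row3=(0, 1, 3, 12)
Step 2: pivot at (1,1) is 11.
  row2 ← row2 − (3)·row1  ⇒  L[2][1]=3, U row2=(0, 0, 10, 2)
  row3 ← row3 − (6)·row1  ⇒  L[3][1]=6, U row3=(0, 0, 1, 7)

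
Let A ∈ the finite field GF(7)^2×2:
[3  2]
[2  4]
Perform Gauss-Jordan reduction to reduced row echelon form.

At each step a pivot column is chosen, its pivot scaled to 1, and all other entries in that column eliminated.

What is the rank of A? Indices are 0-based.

step 1: normalize row 0 (÷3) = (1, 3)
  row 1: subtract 2×row0 = (0, 5)
step 2: normalize row 1 (÷5) = (0, 1)
  row 0: subtract 3×row1 = (1, 0)

rank = 2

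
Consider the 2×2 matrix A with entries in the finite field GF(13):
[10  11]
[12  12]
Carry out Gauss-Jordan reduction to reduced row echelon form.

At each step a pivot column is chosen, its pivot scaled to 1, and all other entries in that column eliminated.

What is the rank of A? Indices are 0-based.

rank = 2

pivot(0,0)=10: scale R0 → (1, 5)
  clear (1,0): R1 −= (12)R0 → (0, 4)
pivot(1,1)=4: scale R1 → (0, 1)
  clear (0,1): R0 −= (5)R1 → (1, 0)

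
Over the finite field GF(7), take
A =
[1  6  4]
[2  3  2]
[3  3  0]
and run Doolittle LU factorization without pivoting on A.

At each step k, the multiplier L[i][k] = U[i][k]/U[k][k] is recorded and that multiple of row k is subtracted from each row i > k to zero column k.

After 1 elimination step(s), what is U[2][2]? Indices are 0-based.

U[2][2] = 2

k=0: U[0][0]=1
  eliminate (1,0): mult=2, new row 1: (0, 5, 1); set L[1][0]=2
  eliminate (2,0): mult=3, new row 2: (0, 6, 2); set L[2][0]=3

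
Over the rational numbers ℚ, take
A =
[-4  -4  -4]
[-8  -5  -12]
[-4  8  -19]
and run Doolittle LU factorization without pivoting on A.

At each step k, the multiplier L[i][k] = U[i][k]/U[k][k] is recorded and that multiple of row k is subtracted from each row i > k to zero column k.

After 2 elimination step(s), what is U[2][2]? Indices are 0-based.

U[2][2] = 1

k=0: U[0][0]=-4
  eliminate (1,0): mult=2, new row 1: (0, 3, -4); set L[1][0]=2
  eliminate (2,0): mult=1, new row 2: (0, 12, -15); set L[2][0]=1
k=1: U[1][1]=3
  eliminate (2,1): mult=4, new row 2: (0, 0, 1); set L[2][1]=4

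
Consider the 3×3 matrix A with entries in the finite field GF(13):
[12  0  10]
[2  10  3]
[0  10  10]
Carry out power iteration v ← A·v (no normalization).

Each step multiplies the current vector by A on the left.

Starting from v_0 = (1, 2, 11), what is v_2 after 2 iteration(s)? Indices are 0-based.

v_2 = (8, 1, 4)

v_0 = (1, 2, 11).
v_1 = A·v_0 = (5, 3, 0).
v_2 = A·v_1 = (8, 1, 4).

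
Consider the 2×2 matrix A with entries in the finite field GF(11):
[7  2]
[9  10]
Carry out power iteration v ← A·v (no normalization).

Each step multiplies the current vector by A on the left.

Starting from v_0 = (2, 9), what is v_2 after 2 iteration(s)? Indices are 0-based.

v_2 = (0, 4)

v_0 = (2, 9).
v_1 = A·v_0 = (10, 9).
v_2 = A·v_1 = (0, 4).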